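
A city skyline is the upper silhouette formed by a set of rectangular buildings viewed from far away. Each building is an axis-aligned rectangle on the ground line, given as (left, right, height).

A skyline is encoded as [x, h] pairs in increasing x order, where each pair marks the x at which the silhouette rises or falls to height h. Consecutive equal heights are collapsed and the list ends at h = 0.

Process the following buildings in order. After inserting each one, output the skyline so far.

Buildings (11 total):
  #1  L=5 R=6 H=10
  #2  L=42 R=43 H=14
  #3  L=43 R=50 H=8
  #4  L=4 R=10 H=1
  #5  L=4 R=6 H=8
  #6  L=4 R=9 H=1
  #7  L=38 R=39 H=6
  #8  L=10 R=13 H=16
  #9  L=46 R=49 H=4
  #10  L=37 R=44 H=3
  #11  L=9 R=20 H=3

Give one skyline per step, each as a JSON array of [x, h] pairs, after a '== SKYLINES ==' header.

== SKYLINES ==
[[5,10],[6,0]]
[[5,10],[6,0],[42,14],[43,0]]
[[5,10],[6,0],[42,14],[43,8],[50,0]]
[[4,1],[5,10],[6,1],[10,0],[42,14],[43,8],[50,0]]
[[4,8],[5,10],[6,1],[10,0],[42,14],[43,8],[50,0]]
[[4,8],[5,10],[6,1],[10,0],[42,14],[43,8],[50,0]]
[[4,8],[5,10],[6,1],[10,0],[38,6],[39,0],[42,14],[43,8],[50,0]]
[[4,8],[5,10],[6,1],[10,16],[13,0],[38,6],[39,0],[42,14],[43,8],[50,0]]
[[4,8],[5,10],[6,1],[10,16],[13,0],[38,6],[39,0],[42,14],[43,8],[50,0]]
[[4,8],[5,10],[6,1],[10,16],[13,0],[37,3],[38,6],[39,3],[42,14],[43,8],[50,0]]
[[4,8],[5,10],[6,1],[9,3],[10,16],[13,3],[20,0],[37,3],[38,6],[39,3],[42,14],[43,8],[50,0]]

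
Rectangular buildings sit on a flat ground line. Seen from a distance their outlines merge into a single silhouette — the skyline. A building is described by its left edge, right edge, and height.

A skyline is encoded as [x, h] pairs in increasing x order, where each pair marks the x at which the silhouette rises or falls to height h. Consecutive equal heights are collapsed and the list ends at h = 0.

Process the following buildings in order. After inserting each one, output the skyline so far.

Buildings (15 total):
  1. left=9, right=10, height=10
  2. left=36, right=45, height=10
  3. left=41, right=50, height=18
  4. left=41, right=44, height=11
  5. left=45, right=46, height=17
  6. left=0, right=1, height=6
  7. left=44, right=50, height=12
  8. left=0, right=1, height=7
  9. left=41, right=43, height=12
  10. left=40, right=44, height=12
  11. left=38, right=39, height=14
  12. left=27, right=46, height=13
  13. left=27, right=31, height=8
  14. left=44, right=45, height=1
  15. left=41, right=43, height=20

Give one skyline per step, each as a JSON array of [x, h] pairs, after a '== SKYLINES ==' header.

== SKYLINES ==
[[9,10],[10,0]]
[[9,10],[10,0],[36,10],[45,0]]
[[9,10],[10,0],[36,10],[41,18],[50,0]]
[[9,10],[10,0],[36,10],[41,18],[50,0]]
[[9,10],[10,0],[36,10],[41,18],[50,0]]
[[0,6],[1,0],[9,10],[10,0],[36,10],[41,18],[50,0]]
[[0,6],[1,0],[9,10],[10,0],[36,10],[41,18],[50,0]]
[[0,7],[1,0],[9,10],[10,0],[36,10],[41,18],[50,0]]
[[0,7],[1,0],[9,10],[10,0],[36,10],[41,18],[50,0]]
[[0,7],[1,0],[9,10],[10,0],[36,10],[40,12],[41,18],[50,0]]
[[0,7],[1,0],[9,10],[10,0],[36,10],[38,14],[39,10],[40,12],[41,18],[50,0]]
[[0,7],[1,0],[9,10],[10,0],[27,13],[38,14],[39,13],[41,18],[50,0]]
[[0,7],[1,0],[9,10],[10,0],[27,13],[38,14],[39,13],[41,18],[50,0]]
[[0,7],[1,0],[9,10],[10,0],[27,13],[38,14],[39,13],[41,18],[50,0]]
[[0,7],[1,0],[9,10],[10,0],[27,13],[38,14],[39,13],[41,20],[43,18],[50,0]]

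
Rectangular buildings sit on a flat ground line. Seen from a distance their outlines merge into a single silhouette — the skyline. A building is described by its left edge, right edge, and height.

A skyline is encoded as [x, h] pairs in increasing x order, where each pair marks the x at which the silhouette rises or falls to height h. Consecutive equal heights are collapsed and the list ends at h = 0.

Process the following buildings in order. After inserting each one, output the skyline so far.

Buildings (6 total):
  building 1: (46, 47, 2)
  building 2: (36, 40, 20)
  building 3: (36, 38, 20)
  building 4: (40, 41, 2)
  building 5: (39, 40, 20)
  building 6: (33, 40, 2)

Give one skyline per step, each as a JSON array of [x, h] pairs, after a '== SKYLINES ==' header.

== SKYLINES ==
[[46,2],[47,0]]
[[36,20],[40,0],[46,2],[47,0]]
[[36,20],[40,0],[46,2],[47,0]]
[[36,20],[40,2],[41,0],[46,2],[47,0]]
[[36,20],[40,2],[41,0],[46,2],[47,0]]
[[33,2],[36,20],[40,2],[41,0],[46,2],[47,0]]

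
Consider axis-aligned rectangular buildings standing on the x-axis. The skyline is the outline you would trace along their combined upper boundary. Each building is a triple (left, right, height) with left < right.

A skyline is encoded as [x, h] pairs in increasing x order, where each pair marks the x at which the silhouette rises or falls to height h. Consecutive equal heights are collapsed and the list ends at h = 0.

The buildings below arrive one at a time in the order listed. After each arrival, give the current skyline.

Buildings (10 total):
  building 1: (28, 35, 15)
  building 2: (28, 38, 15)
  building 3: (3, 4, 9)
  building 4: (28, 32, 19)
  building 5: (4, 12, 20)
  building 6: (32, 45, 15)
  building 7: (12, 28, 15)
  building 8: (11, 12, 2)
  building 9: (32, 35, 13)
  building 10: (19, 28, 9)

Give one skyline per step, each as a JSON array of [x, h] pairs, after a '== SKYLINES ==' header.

== SKYLINES ==
[[28,15],[35,0]]
[[28,15],[38,0]]
[[3,9],[4,0],[28,15],[38,0]]
[[3,9],[4,0],[28,19],[32,15],[38,0]]
[[3,9],[4,20],[12,0],[28,19],[32,15],[38,0]]
[[3,9],[4,20],[12,0],[28,19],[32,15],[45,0]]
[[3,9],[4,20],[12,15],[28,19],[32,15],[45,0]]
[[3,9],[4,20],[12,15],[28,19],[32,15],[45,0]]
[[3,9],[4,20],[12,15],[28,19],[32,15],[45,0]]
[[3,9],[4,20],[12,15],[28,19],[32,15],[45,0]]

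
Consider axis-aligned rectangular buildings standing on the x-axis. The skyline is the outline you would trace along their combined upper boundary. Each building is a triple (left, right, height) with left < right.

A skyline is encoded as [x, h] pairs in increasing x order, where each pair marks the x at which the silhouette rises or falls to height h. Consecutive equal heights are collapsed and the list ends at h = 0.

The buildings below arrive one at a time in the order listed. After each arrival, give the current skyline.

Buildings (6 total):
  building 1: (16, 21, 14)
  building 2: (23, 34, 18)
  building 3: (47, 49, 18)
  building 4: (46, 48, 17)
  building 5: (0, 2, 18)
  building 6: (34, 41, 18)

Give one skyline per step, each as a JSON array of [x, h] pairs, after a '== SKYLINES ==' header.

== SKYLINES ==
[[16,14],[21,0]]
[[16,14],[21,0],[23,18],[34,0]]
[[16,14],[21,0],[23,18],[34,0],[47,18],[49,0]]
[[16,14],[21,0],[23,18],[34,0],[46,17],[47,18],[49,0]]
[[0,18],[2,0],[16,14],[21,0],[23,18],[34,0],[46,17],[47,18],[49,0]]
[[0,18],[2,0],[16,14],[21,0],[23,18],[41,0],[46,17],[47,18],[49,0]]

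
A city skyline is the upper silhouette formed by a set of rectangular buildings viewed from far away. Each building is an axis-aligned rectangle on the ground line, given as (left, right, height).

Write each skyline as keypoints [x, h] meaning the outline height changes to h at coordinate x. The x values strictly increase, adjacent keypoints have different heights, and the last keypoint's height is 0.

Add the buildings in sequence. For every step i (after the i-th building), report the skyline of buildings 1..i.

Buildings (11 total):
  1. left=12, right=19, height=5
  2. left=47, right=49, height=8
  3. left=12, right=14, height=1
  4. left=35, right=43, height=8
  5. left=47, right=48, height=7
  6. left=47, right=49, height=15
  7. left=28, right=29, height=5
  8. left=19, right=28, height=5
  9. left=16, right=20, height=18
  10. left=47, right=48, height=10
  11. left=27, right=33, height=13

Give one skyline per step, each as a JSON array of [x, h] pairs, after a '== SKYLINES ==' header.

== SKYLINES ==
[[12,5],[19,0]]
[[12,5],[19,0],[47,8],[49,0]]
[[12,5],[19,0],[47,8],[49,0]]
[[12,5],[19,0],[35,8],[43,0],[47,8],[49,0]]
[[12,5],[19,0],[35,8],[43,0],[47,8],[49,0]]
[[12,5],[19,0],[35,8],[43,0],[47,15],[49,0]]
[[12,5],[19,0],[28,5],[29,0],[35,8],[43,0],[47,15],[49,0]]
[[12,5],[29,0],[35,8],[43,0],[47,15],[49,0]]
[[12,5],[16,18],[20,5],[29,0],[35,8],[43,0],[47,15],[49,0]]
[[12,5],[16,18],[20,5],[29,0],[35,8],[43,0],[47,15],[49,0]]
[[12,5],[16,18],[20,5],[27,13],[33,0],[35,8],[43,0],[47,15],[49,0]]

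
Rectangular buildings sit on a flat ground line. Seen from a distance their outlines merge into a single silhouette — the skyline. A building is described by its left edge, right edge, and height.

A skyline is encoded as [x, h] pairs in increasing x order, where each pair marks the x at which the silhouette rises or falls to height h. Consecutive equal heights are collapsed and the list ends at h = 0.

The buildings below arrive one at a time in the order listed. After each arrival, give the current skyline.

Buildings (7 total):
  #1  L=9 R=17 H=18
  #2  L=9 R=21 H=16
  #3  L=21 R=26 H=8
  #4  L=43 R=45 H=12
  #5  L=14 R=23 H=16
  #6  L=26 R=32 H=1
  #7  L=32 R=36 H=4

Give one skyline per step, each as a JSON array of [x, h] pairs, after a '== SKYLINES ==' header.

== SKYLINES ==
[[9,18],[17,0]]
[[9,18],[17,16],[21,0]]
[[9,18],[17,16],[21,8],[26,0]]
[[9,18],[17,16],[21,8],[26,0],[43,12],[45,0]]
[[9,18],[17,16],[23,8],[26,0],[43,12],[45,0]]
[[9,18],[17,16],[23,8],[26,1],[32,0],[43,12],[45,0]]
[[9,18],[17,16],[23,8],[26,1],[32,4],[36,0],[43,12],[45,0]]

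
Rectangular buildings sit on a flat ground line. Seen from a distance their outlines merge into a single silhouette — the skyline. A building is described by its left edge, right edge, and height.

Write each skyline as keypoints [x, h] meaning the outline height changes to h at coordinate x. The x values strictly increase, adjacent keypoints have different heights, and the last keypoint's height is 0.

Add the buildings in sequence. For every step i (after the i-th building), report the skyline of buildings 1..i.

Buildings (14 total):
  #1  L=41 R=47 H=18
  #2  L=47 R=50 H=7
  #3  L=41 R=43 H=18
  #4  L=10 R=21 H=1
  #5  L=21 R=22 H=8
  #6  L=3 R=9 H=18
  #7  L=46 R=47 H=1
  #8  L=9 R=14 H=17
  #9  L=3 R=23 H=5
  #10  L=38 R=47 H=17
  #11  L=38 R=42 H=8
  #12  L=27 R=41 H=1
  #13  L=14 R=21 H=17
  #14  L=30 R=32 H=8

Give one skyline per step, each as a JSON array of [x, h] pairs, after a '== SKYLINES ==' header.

== SKYLINES ==
[[41,18],[47,0]]
[[41,18],[47,7],[50,0]]
[[41,18],[47,7],[50,0]]
[[10,1],[21,0],[41,18],[47,7],[50,0]]
[[10,1],[21,8],[22,0],[41,18],[47,7],[50,0]]
[[3,18],[9,0],[10,1],[21,8],[22,0],[41,18],[47,7],[50,0]]
[[3,18],[9,0],[10,1],[21,8],[22,0],[41,18],[47,7],[50,0]]
[[3,18],[9,17],[14,1],[21,8],[22,0],[41,18],[47,7],[50,0]]
[[3,18],[9,17],[14,5],[21,8],[22,5],[23,0],[41,18],[47,7],[50,0]]
[[3,18],[9,17],[14,5],[21,8],[22,5],[23,0],[38,17],[41,18],[47,7],[50,0]]
[[3,18],[9,17],[14,5],[21,8],[22,5],[23,0],[38,17],[41,18],[47,7],[50,0]]
[[3,18],[9,17],[14,5],[21,8],[22,5],[23,0],[27,1],[38,17],[41,18],[47,7],[50,0]]
[[3,18],[9,17],[21,8],[22,5],[23,0],[27,1],[38,17],[41,18],[47,7],[50,0]]
[[3,18],[9,17],[21,8],[22,5],[23,0],[27,1],[30,8],[32,1],[38,17],[41,18],[47,7],[50,0]]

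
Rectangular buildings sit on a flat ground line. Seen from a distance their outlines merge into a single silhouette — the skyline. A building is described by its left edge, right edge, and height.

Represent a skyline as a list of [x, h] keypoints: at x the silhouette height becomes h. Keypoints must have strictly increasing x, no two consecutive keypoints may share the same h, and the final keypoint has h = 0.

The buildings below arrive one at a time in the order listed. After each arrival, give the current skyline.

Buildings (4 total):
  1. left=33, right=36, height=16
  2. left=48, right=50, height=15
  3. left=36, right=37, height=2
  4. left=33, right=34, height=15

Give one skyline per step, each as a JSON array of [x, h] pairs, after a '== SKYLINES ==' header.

== SKYLINES ==
[[33,16],[36,0]]
[[33,16],[36,0],[48,15],[50,0]]
[[33,16],[36,2],[37,0],[48,15],[50,0]]
[[33,16],[36,2],[37,0],[48,15],[50,0]]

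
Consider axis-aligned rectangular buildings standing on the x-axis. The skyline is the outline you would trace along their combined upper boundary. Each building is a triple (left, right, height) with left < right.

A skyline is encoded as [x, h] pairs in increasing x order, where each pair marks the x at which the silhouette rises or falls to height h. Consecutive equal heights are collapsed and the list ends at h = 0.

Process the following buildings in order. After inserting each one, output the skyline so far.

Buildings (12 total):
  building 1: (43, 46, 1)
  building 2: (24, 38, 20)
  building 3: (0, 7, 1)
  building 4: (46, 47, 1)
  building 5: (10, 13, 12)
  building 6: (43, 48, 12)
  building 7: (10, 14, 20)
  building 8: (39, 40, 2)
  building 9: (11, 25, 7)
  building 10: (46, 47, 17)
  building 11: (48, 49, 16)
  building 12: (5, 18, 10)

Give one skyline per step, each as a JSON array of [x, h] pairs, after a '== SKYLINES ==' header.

== SKYLINES ==
[[43,1],[46,0]]
[[24,20],[38,0],[43,1],[46,0]]
[[0,1],[7,0],[24,20],[38,0],[43,1],[46,0]]
[[0,1],[7,0],[24,20],[38,0],[43,1],[47,0]]
[[0,1],[7,0],[10,12],[13,0],[24,20],[38,0],[43,1],[47,0]]
[[0,1],[7,0],[10,12],[13,0],[24,20],[38,0],[43,12],[48,0]]
[[0,1],[7,0],[10,20],[14,0],[24,20],[38,0],[43,12],[48,0]]
[[0,1],[7,0],[10,20],[14,0],[24,20],[38,0],[39,2],[40,0],[43,12],[48,0]]
[[0,1],[7,0],[10,20],[14,7],[24,20],[38,0],[39,2],[40,0],[43,12],[48,0]]
[[0,1],[7,0],[10,20],[14,7],[24,20],[38,0],[39,2],[40,0],[43,12],[46,17],[47,12],[48,0]]
[[0,1],[7,0],[10,20],[14,7],[24,20],[38,0],[39,2],[40,0],[43,12],[46,17],[47,12],[48,16],[49,0]]
[[0,1],[5,10],[10,20],[14,10],[18,7],[24,20],[38,0],[39,2],[40,0],[43,12],[46,17],[47,12],[48,16],[49,0]]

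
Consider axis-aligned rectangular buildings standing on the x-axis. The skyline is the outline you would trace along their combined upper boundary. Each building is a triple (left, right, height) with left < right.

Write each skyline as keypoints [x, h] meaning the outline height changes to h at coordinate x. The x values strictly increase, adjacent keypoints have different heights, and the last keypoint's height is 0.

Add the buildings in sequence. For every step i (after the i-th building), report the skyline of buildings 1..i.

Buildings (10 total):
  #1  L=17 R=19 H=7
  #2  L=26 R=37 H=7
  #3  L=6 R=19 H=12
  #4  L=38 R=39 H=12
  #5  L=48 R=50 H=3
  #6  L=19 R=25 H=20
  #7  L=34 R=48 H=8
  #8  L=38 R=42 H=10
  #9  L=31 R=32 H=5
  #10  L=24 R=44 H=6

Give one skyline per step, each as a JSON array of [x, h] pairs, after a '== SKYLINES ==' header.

== SKYLINES ==
[[17,7],[19,0]]
[[17,7],[19,0],[26,7],[37,0]]
[[6,12],[19,0],[26,7],[37,0]]
[[6,12],[19,0],[26,7],[37,0],[38,12],[39,0]]
[[6,12],[19,0],[26,7],[37,0],[38,12],[39,0],[48,3],[50,0]]
[[6,12],[19,20],[25,0],[26,7],[37,0],[38,12],[39,0],[48,3],[50,0]]
[[6,12],[19,20],[25,0],[26,7],[34,8],[38,12],[39,8],[48,3],[50,0]]
[[6,12],[19,20],[25,0],[26,7],[34,8],[38,12],[39,10],[42,8],[48,3],[50,0]]
[[6,12],[19,20],[25,0],[26,7],[34,8],[38,12],[39,10],[42,8],[48,3],[50,0]]
[[6,12],[19,20],[25,6],[26,7],[34,8],[38,12],[39,10],[42,8],[48,3],[50,0]]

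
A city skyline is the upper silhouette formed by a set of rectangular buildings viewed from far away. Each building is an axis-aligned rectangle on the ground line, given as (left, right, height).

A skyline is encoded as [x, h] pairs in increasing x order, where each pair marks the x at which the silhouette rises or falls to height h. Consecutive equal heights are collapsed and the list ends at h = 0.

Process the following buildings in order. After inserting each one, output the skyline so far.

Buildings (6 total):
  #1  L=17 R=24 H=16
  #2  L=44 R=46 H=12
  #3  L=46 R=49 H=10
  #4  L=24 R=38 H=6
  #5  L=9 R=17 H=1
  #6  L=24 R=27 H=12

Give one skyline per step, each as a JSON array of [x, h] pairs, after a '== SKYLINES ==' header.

== SKYLINES ==
[[17,16],[24,0]]
[[17,16],[24,0],[44,12],[46,0]]
[[17,16],[24,0],[44,12],[46,10],[49,0]]
[[17,16],[24,6],[38,0],[44,12],[46,10],[49,0]]
[[9,1],[17,16],[24,6],[38,0],[44,12],[46,10],[49,0]]
[[9,1],[17,16],[24,12],[27,6],[38,0],[44,12],[46,10],[49,0]]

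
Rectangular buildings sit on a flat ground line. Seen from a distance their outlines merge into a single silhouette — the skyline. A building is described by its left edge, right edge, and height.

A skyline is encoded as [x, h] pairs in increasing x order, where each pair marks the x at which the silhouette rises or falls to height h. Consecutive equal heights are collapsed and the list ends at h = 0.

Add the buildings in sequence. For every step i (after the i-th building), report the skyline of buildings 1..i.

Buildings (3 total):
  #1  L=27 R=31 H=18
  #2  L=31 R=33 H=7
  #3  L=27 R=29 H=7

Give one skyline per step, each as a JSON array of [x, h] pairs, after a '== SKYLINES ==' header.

== SKYLINES ==
[[27,18],[31,0]]
[[27,18],[31,7],[33,0]]
[[27,18],[31,7],[33,0]]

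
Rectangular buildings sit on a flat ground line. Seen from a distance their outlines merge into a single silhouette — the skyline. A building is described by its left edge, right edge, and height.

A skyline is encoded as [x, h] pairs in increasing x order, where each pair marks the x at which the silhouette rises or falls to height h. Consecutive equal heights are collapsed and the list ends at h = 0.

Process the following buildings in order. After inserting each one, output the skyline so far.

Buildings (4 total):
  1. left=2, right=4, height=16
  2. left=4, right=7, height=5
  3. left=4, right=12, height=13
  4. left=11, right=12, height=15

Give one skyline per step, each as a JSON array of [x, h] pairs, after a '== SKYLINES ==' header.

== SKYLINES ==
[[2,16],[4,0]]
[[2,16],[4,5],[7,0]]
[[2,16],[4,13],[12,0]]
[[2,16],[4,13],[11,15],[12,0]]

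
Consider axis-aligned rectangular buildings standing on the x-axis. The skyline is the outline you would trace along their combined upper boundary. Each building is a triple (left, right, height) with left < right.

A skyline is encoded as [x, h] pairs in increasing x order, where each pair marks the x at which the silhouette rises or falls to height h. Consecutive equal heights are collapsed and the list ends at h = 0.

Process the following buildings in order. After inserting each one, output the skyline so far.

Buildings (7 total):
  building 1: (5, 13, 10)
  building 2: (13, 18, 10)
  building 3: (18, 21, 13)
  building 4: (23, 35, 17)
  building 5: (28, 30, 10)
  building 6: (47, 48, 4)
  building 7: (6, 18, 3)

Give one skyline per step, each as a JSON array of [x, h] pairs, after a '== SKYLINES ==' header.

== SKYLINES ==
[[5,10],[13,0]]
[[5,10],[18,0]]
[[5,10],[18,13],[21,0]]
[[5,10],[18,13],[21,0],[23,17],[35,0]]
[[5,10],[18,13],[21,0],[23,17],[35,0]]
[[5,10],[18,13],[21,0],[23,17],[35,0],[47,4],[48,0]]
[[5,10],[18,13],[21,0],[23,17],[35,0],[47,4],[48,0]]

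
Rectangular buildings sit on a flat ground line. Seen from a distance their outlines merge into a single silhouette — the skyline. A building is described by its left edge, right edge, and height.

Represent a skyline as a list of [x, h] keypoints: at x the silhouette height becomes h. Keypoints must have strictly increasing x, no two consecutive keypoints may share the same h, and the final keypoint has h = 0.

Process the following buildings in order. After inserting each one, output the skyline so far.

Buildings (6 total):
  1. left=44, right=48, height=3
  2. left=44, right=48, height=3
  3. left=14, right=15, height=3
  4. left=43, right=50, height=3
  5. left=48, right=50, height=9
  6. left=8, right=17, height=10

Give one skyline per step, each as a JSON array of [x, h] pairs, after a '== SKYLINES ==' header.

== SKYLINES ==
[[44,3],[48,0]]
[[44,3],[48,0]]
[[14,3],[15,0],[44,3],[48,0]]
[[14,3],[15,0],[43,3],[50,0]]
[[14,3],[15,0],[43,3],[48,9],[50,0]]
[[8,10],[17,0],[43,3],[48,9],[50,0]]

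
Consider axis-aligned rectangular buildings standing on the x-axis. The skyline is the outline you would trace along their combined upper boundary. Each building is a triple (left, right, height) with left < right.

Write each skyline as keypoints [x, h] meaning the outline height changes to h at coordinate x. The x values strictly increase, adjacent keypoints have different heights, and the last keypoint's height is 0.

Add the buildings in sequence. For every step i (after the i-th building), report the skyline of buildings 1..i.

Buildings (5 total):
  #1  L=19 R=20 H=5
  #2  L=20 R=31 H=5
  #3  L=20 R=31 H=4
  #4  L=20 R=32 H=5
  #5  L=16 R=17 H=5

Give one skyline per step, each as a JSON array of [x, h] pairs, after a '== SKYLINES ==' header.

== SKYLINES ==
[[19,5],[20,0]]
[[19,5],[31,0]]
[[19,5],[31,0]]
[[19,5],[32,0]]
[[16,5],[17,0],[19,5],[32,0]]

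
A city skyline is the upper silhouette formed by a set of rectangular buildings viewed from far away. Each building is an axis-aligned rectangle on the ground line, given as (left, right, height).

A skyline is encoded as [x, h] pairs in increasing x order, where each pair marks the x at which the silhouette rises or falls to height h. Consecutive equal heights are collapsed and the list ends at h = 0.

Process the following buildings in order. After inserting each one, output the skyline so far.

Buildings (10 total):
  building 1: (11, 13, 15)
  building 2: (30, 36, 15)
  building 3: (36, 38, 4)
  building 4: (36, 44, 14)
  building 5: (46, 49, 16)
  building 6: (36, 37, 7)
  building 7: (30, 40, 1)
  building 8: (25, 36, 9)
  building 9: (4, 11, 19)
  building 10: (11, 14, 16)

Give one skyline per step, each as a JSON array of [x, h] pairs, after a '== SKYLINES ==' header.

== SKYLINES ==
[[11,15],[13,0]]
[[11,15],[13,0],[30,15],[36,0]]
[[11,15],[13,0],[30,15],[36,4],[38,0]]
[[11,15],[13,0],[30,15],[36,14],[44,0]]
[[11,15],[13,0],[30,15],[36,14],[44,0],[46,16],[49,0]]
[[11,15],[13,0],[30,15],[36,14],[44,0],[46,16],[49,0]]
[[11,15],[13,0],[30,15],[36,14],[44,0],[46,16],[49,0]]
[[11,15],[13,0],[25,9],[30,15],[36,14],[44,0],[46,16],[49,0]]
[[4,19],[11,15],[13,0],[25,9],[30,15],[36,14],[44,0],[46,16],[49,0]]
[[4,19],[11,16],[14,0],[25,9],[30,15],[36,14],[44,0],[46,16],[49,0]]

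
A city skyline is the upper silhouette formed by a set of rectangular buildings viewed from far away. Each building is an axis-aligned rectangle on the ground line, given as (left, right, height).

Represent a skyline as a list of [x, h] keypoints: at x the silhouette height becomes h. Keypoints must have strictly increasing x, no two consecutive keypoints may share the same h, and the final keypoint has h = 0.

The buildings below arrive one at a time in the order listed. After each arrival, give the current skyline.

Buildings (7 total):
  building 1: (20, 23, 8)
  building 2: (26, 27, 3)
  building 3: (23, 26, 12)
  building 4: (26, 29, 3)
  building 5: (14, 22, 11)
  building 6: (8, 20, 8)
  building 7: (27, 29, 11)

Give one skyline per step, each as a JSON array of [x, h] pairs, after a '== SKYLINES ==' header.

== SKYLINES ==
[[20,8],[23,0]]
[[20,8],[23,0],[26,3],[27,0]]
[[20,8],[23,12],[26,3],[27,0]]
[[20,8],[23,12],[26,3],[29,0]]
[[14,11],[22,8],[23,12],[26,3],[29,0]]
[[8,8],[14,11],[22,8],[23,12],[26,3],[29,0]]
[[8,8],[14,11],[22,8],[23,12],[26,3],[27,11],[29,0]]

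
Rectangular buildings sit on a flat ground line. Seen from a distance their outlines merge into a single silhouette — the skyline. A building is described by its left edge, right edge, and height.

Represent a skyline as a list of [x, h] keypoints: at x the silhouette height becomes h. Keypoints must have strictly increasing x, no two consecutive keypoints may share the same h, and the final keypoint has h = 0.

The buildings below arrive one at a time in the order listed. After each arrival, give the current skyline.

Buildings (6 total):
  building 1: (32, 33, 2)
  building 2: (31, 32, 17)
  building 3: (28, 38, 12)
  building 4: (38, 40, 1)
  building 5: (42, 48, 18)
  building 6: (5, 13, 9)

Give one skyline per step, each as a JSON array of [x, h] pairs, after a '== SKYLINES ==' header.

== SKYLINES ==
[[32,2],[33,0]]
[[31,17],[32,2],[33,0]]
[[28,12],[31,17],[32,12],[38,0]]
[[28,12],[31,17],[32,12],[38,1],[40,0]]
[[28,12],[31,17],[32,12],[38,1],[40,0],[42,18],[48,0]]
[[5,9],[13,0],[28,12],[31,17],[32,12],[38,1],[40,0],[42,18],[48,0]]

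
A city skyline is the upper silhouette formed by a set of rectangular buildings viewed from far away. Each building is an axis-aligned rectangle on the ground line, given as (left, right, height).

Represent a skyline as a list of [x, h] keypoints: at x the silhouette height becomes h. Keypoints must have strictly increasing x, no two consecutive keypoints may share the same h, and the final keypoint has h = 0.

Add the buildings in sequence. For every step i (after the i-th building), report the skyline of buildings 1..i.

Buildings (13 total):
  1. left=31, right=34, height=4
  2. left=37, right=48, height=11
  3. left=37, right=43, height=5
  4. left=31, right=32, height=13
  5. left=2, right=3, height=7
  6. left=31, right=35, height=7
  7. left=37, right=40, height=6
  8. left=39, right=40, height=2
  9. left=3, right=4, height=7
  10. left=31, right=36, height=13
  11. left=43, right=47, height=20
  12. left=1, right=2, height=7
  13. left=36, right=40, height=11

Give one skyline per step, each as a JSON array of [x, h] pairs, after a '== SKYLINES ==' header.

== SKYLINES ==
[[31,4],[34,0]]
[[31,4],[34,0],[37,11],[48,0]]
[[31,4],[34,0],[37,11],[48,0]]
[[31,13],[32,4],[34,0],[37,11],[48,0]]
[[2,7],[3,0],[31,13],[32,4],[34,0],[37,11],[48,0]]
[[2,7],[3,0],[31,13],[32,7],[35,0],[37,11],[48,0]]
[[2,7],[3,0],[31,13],[32,7],[35,0],[37,11],[48,0]]
[[2,7],[3,0],[31,13],[32,7],[35,0],[37,11],[48,0]]
[[2,7],[4,0],[31,13],[32,7],[35,0],[37,11],[48,0]]
[[2,7],[4,0],[31,13],[36,0],[37,11],[48,0]]
[[2,7],[4,0],[31,13],[36,0],[37,11],[43,20],[47,11],[48,0]]
[[1,7],[4,0],[31,13],[36,0],[37,11],[43,20],[47,11],[48,0]]
[[1,7],[4,0],[31,13],[36,11],[43,20],[47,11],[48,0]]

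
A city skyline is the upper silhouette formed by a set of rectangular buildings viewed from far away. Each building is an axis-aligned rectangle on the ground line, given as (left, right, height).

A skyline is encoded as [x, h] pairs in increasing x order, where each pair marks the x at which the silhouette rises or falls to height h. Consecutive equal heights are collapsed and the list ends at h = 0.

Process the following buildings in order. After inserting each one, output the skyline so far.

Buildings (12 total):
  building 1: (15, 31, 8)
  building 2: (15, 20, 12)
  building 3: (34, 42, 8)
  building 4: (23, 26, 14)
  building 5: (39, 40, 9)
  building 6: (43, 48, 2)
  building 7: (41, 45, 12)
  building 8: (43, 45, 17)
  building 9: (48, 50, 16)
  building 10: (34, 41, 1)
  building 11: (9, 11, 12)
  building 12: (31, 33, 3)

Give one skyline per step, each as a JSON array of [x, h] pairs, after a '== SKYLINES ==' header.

== SKYLINES ==
[[15,8],[31,0]]
[[15,12],[20,8],[31,0]]
[[15,12],[20,8],[31,0],[34,8],[42,0]]
[[15,12],[20,8],[23,14],[26,8],[31,0],[34,8],[42,0]]
[[15,12],[20,8],[23,14],[26,8],[31,0],[34,8],[39,9],[40,8],[42,0]]
[[15,12],[20,8],[23,14],[26,8],[31,0],[34,8],[39,9],[40,8],[42,0],[43,2],[48,0]]
[[15,12],[20,8],[23,14],[26,8],[31,0],[34,8],[39,9],[40,8],[41,12],[45,2],[48,0]]
[[15,12],[20,8],[23,14],[26,8],[31,0],[34,8],[39,9],[40,8],[41,12],[43,17],[45,2],[48,0]]
[[15,12],[20,8],[23,14],[26,8],[31,0],[34,8],[39,9],[40,8],[41,12],[43,17],[45,2],[48,16],[50,0]]
[[15,12],[20,8],[23,14],[26,8],[31,0],[34,8],[39,9],[40,8],[41,12],[43,17],[45,2],[48,16],[50,0]]
[[9,12],[11,0],[15,12],[20,8],[23,14],[26,8],[31,0],[34,8],[39,9],[40,8],[41,12],[43,17],[45,2],[48,16],[50,0]]
[[9,12],[11,0],[15,12],[20,8],[23,14],[26,8],[31,3],[33,0],[34,8],[39,9],[40,8],[41,12],[43,17],[45,2],[48,16],[50,0]]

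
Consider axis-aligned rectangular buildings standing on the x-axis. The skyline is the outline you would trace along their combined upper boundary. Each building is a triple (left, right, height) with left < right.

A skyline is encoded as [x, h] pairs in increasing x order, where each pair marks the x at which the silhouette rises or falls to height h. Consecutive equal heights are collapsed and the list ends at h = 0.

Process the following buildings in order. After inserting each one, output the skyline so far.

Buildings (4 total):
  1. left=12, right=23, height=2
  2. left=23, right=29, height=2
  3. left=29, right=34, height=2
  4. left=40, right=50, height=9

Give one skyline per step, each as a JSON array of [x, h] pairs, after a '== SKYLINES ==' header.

== SKYLINES ==
[[12,2],[23,0]]
[[12,2],[29,0]]
[[12,2],[34,0]]
[[12,2],[34,0],[40,9],[50,0]]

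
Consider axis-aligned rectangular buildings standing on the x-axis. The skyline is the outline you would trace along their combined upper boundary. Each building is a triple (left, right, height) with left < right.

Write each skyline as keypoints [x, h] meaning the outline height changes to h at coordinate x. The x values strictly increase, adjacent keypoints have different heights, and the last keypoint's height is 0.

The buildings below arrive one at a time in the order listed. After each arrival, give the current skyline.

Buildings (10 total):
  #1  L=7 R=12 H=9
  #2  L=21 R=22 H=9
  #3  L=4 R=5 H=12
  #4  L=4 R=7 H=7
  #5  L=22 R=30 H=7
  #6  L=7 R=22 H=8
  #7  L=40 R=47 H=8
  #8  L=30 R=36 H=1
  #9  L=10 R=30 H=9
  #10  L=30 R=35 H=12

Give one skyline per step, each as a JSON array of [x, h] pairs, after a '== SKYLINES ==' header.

== SKYLINES ==
[[7,9],[12,0]]
[[7,9],[12,0],[21,9],[22,0]]
[[4,12],[5,0],[7,9],[12,0],[21,9],[22,0]]
[[4,12],[5,7],[7,9],[12,0],[21,9],[22,0]]
[[4,12],[5,7],[7,9],[12,0],[21,9],[22,7],[30,0]]
[[4,12],[5,7],[7,9],[12,8],[21,9],[22,7],[30,0]]
[[4,12],[5,7],[7,9],[12,8],[21,9],[22,7],[30,0],[40,8],[47,0]]
[[4,12],[5,7],[7,9],[12,8],[21,9],[22,7],[30,1],[36,0],[40,8],[47,0]]
[[4,12],[5,7],[7,9],[30,1],[36,0],[40,8],[47,0]]
[[4,12],[5,7],[7,9],[30,12],[35,1],[36,0],[40,8],[47,0]]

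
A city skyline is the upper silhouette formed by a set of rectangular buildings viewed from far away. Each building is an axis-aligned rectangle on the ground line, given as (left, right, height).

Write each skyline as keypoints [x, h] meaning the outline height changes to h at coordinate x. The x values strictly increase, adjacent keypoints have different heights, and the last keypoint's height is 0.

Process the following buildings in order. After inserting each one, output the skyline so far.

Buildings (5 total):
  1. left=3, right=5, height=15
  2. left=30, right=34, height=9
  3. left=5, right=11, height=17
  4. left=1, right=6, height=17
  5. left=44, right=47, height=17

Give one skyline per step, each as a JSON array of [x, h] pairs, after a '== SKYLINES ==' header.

== SKYLINES ==
[[3,15],[5,0]]
[[3,15],[5,0],[30,9],[34,0]]
[[3,15],[5,17],[11,0],[30,9],[34,0]]
[[1,17],[11,0],[30,9],[34,0]]
[[1,17],[11,0],[30,9],[34,0],[44,17],[47,0]]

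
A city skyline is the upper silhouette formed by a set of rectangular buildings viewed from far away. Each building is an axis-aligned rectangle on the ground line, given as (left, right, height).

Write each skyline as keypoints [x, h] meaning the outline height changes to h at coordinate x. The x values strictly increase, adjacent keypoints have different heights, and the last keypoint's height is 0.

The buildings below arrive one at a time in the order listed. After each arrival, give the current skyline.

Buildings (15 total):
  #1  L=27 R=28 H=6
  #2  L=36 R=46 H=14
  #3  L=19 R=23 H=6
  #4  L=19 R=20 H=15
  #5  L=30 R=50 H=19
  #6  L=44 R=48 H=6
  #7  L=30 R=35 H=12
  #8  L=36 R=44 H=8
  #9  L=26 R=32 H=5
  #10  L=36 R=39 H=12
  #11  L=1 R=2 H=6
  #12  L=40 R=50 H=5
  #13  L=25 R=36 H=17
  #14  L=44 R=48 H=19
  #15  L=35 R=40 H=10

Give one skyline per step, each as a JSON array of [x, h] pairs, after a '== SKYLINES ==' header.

== SKYLINES ==
[[27,6],[28,0]]
[[27,6],[28,0],[36,14],[46,0]]
[[19,6],[23,0],[27,6],[28,0],[36,14],[46,0]]
[[19,15],[20,6],[23,0],[27,6],[28,0],[36,14],[46,0]]
[[19,15],[20,6],[23,0],[27,6],[28,0],[30,19],[50,0]]
[[19,15],[20,6],[23,0],[27,6],[28,0],[30,19],[50,0]]
[[19,15],[20,6],[23,0],[27,6],[28,0],[30,19],[50,0]]
[[19,15],[20,6],[23,0],[27,6],[28,0],[30,19],[50,0]]
[[19,15],[20,6],[23,0],[26,5],[27,6],[28,5],[30,19],[50,0]]
[[19,15],[20,6],[23,0],[26,5],[27,6],[28,5],[30,19],[50,0]]
[[1,6],[2,0],[19,15],[20,6],[23,0],[26,5],[27,6],[28,5],[30,19],[50,0]]
[[1,6],[2,0],[19,15],[20,6],[23,0],[26,5],[27,6],[28,5],[30,19],[50,0]]
[[1,6],[2,0],[19,15],[20,6],[23,0],[25,17],[30,19],[50,0]]
[[1,6],[2,0],[19,15],[20,6],[23,0],[25,17],[30,19],[50,0]]
[[1,6],[2,0],[19,15],[20,6],[23,0],[25,17],[30,19],[50,0]]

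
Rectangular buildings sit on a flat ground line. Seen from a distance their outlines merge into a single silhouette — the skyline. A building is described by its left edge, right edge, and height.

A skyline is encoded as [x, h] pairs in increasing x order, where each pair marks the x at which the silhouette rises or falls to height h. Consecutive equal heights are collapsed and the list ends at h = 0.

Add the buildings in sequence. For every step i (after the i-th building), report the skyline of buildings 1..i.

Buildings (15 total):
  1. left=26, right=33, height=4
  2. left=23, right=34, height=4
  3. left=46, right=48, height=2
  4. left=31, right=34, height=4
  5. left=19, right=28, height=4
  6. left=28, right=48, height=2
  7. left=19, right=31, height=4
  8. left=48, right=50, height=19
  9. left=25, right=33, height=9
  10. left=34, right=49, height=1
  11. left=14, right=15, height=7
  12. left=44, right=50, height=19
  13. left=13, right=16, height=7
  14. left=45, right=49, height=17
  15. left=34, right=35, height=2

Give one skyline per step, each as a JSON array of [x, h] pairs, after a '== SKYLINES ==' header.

== SKYLINES ==
[[26,4],[33,0]]
[[23,4],[34,0]]
[[23,4],[34,0],[46,2],[48,0]]
[[23,4],[34,0],[46,2],[48,0]]
[[19,4],[34,0],[46,2],[48,0]]
[[19,4],[34,2],[48,0]]
[[19,4],[34,2],[48,0]]
[[19,4],[34,2],[48,19],[50,0]]
[[19,4],[25,9],[33,4],[34,2],[48,19],[50,0]]
[[19,4],[25,9],[33,4],[34,2],[48,19],[50,0]]
[[14,7],[15,0],[19,4],[25,9],[33,4],[34,2],[48,19],[50,0]]
[[14,7],[15,0],[19,4],[25,9],[33,4],[34,2],[44,19],[50,0]]
[[13,7],[16,0],[19,4],[25,9],[33,4],[34,2],[44,19],[50,0]]
[[13,7],[16,0],[19,4],[25,9],[33,4],[34,2],[44,19],[50,0]]
[[13,7],[16,0],[19,4],[25,9],[33,4],[34,2],[44,19],[50,0]]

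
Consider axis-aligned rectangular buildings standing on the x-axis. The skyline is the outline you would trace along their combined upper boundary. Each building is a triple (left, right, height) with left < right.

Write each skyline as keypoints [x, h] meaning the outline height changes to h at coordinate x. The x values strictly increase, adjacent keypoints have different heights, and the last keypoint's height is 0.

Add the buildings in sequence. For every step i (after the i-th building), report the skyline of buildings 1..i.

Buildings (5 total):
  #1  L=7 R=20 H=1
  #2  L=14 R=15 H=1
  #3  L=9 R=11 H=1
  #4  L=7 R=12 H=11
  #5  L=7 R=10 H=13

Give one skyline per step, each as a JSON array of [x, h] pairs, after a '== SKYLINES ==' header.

== SKYLINES ==
[[7,1],[20,0]]
[[7,1],[20,0]]
[[7,1],[20,0]]
[[7,11],[12,1],[20,0]]
[[7,13],[10,11],[12,1],[20,0]]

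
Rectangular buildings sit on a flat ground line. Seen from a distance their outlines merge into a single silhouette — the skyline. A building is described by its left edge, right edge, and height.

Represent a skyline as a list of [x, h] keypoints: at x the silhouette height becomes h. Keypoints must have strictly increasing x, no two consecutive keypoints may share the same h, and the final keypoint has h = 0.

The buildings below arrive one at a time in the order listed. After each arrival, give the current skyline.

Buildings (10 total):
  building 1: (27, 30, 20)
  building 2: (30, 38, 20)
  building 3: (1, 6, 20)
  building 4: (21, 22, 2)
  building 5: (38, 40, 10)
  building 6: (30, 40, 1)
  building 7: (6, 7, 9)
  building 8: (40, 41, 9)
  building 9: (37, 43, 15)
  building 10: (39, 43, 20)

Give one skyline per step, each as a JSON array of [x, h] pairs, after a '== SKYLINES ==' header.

== SKYLINES ==
[[27,20],[30,0]]
[[27,20],[38,0]]
[[1,20],[6,0],[27,20],[38,0]]
[[1,20],[6,0],[21,2],[22,0],[27,20],[38,0]]
[[1,20],[6,0],[21,2],[22,0],[27,20],[38,10],[40,0]]
[[1,20],[6,0],[21,2],[22,0],[27,20],[38,10],[40,0]]
[[1,20],[6,9],[7,0],[21,2],[22,0],[27,20],[38,10],[40,0]]
[[1,20],[6,9],[7,0],[21,2],[22,0],[27,20],[38,10],[40,9],[41,0]]
[[1,20],[6,9],[7,0],[21,2],[22,0],[27,20],[38,15],[43,0]]
[[1,20],[6,9],[7,0],[21,2],[22,0],[27,20],[38,15],[39,20],[43,0]]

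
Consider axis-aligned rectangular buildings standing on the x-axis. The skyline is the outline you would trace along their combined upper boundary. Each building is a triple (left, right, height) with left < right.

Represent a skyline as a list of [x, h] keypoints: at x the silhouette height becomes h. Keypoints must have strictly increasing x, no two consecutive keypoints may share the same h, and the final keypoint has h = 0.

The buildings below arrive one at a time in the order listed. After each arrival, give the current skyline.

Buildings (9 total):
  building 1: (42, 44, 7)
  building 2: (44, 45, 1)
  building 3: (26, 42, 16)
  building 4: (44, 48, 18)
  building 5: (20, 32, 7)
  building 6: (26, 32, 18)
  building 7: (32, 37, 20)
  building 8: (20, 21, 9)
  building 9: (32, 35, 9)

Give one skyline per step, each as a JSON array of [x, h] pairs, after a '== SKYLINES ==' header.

== SKYLINES ==
[[42,7],[44,0]]
[[42,7],[44,1],[45,0]]
[[26,16],[42,7],[44,1],[45,0]]
[[26,16],[42,7],[44,18],[48,0]]
[[20,7],[26,16],[42,7],[44,18],[48,0]]
[[20,7],[26,18],[32,16],[42,7],[44,18],[48,0]]
[[20,7],[26,18],[32,20],[37,16],[42,7],[44,18],[48,0]]
[[20,9],[21,7],[26,18],[32,20],[37,16],[42,7],[44,18],[48,0]]
[[20,9],[21,7],[26,18],[32,20],[37,16],[42,7],[44,18],[48,0]]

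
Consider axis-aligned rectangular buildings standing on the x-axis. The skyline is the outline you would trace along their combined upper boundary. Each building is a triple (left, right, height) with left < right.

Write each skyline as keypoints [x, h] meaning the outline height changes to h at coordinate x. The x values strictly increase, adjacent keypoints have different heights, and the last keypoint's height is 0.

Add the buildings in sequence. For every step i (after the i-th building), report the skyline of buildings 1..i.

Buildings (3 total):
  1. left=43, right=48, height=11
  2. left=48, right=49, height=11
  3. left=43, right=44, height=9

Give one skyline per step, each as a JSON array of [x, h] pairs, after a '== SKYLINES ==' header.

== SKYLINES ==
[[43,11],[48,0]]
[[43,11],[49,0]]
[[43,11],[49,0]]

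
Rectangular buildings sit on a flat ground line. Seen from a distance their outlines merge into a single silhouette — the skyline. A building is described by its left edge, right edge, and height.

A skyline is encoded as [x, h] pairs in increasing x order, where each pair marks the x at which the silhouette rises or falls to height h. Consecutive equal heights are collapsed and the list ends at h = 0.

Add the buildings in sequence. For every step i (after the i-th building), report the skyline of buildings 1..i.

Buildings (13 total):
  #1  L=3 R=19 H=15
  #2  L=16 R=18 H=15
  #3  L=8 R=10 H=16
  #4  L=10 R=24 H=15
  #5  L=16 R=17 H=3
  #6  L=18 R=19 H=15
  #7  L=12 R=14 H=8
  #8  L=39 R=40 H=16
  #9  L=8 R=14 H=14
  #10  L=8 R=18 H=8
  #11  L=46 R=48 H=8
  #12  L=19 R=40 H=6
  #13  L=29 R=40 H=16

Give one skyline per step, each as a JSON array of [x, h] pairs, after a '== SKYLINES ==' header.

== SKYLINES ==
[[3,15],[19,0]]
[[3,15],[19,0]]
[[3,15],[8,16],[10,15],[19,0]]
[[3,15],[8,16],[10,15],[24,0]]
[[3,15],[8,16],[10,15],[24,0]]
[[3,15],[8,16],[10,15],[24,0]]
[[3,15],[8,16],[10,15],[24,0]]
[[3,15],[8,16],[10,15],[24,0],[39,16],[40,0]]
[[3,15],[8,16],[10,15],[24,0],[39,16],[40,0]]
[[3,15],[8,16],[10,15],[24,0],[39,16],[40,0]]
[[3,15],[8,16],[10,15],[24,0],[39,16],[40,0],[46,8],[48,0]]
[[3,15],[8,16],[10,15],[24,6],[39,16],[40,0],[46,8],[48,0]]
[[3,15],[8,16],[10,15],[24,6],[29,16],[40,0],[46,8],[48,0]]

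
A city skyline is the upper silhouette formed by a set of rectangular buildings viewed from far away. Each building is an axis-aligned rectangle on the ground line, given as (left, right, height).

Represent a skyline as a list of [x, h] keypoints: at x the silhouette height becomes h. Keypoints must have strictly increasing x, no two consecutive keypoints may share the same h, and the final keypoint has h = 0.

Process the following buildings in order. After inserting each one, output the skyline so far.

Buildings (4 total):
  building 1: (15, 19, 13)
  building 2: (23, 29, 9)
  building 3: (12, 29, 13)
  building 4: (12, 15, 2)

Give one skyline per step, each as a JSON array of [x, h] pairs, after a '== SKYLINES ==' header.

== SKYLINES ==
[[15,13],[19,0]]
[[15,13],[19,0],[23,9],[29,0]]
[[12,13],[29,0]]
[[12,13],[29,0]]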